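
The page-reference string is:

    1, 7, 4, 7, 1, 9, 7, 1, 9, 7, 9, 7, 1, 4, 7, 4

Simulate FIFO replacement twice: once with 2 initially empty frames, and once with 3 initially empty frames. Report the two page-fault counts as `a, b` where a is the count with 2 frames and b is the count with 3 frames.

2 frames: F F F . F F F F F F . . F F F . → 12 faults.
3 frames: F F F . . F . F . F . . . F . . → 7 faults.
7 < 12: adding a frame reduced faults, as is typical.

12, 7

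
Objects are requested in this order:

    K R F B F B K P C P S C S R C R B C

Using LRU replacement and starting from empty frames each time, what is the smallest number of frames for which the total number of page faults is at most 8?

6

f=1: 18 faults
f=2: 13 faults
f=3: 10 faults
f=4: 9 faults
f=5: 9 faults
f=6: 8 faults
f=7: 7 faults
Smallest f with faults ≤ 8 is 6.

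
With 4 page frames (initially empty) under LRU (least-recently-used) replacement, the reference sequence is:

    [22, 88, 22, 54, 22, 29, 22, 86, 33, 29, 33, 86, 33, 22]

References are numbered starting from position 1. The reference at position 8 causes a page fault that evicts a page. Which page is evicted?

pos 1: 22 → miss, frames (22)
pos 2: 88 → miss, frames (22 88)
pos 3: 22 → hit
pos 4: 54 → miss, frames (88 22 54)
pos 5: 22 → hit
pos 6: 29 → miss, frames (88 54 22 29)
pos 7: 22 → hit
pos 8: 86 → miss, evict 88, frames (54 29 22 86)
At position 8, page 88 is evicted.

88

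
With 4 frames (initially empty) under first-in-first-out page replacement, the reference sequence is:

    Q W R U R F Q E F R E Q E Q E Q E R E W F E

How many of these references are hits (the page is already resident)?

Q -> fault, frames [Q]
W -> fault, frames [Q, W]
R -> fault, frames [Q, W, R]
U -> fault, frames [Q, W, R, U]
R -> hit
F -> fault, evict Q, frames [W, R, U, F]
Q -> fault, evict W, frames [R, U, F, Q]
E -> fault, evict R, frames [U, F, Q, E]
F -> hit
R -> fault, evict U, frames [F, Q, E, R]
E -> hit
Q -> hit
E -> hit
Q -> hit
E -> hit
Q -> hit
E -> hit
R -> hit
E -> hit
W -> fault, evict F, frames [Q, E, R, W]
F -> fault, evict Q, frames [E, R, W, F]
E -> hit
Hits: 12.

12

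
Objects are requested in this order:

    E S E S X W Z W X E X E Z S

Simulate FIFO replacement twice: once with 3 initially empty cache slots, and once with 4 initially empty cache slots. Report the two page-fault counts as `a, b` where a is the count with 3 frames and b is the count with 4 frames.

8, 7

3 frames: F F . . F F F . . F F . . F → 8 faults.
4 frames: F F . . F F F . . F . . . F → 7 faults.
7 < 8: adding a frame reduced faults, as is typical.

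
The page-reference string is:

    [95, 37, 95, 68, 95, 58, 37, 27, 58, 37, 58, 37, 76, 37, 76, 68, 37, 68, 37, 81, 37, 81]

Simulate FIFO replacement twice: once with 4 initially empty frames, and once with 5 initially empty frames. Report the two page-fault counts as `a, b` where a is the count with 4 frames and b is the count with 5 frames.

4 frames: F F . F . F . F . . . . F F . F . . . F . . → 9 faults.
5 frames: F F . F . F . F . . . . F . . . . . . F F . → 8 faults.
8 < 9: adding a frame reduced faults, as is typical.

9, 8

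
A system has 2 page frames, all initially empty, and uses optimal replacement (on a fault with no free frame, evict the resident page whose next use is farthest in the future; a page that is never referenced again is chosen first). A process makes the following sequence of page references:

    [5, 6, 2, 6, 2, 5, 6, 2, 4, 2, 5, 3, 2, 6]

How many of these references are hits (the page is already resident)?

5

5 → miss, frames (5)
6 → miss, frames (5 6)
2 → miss, evict 5, frames (6 2)
6 → hit
2 → hit
5 → miss, evict 2, frames (6 5)
6 → hit
2 → miss, evict 6, frames (5 2)
4 → miss, evict 5, frames (2 4)
2 → hit
5 → miss, evict 4, frames (2 5)
3 → miss, evict 5, frames (2 3)
2 → hit
6 → miss, evict 3, frames (2 6)
Hits: 5.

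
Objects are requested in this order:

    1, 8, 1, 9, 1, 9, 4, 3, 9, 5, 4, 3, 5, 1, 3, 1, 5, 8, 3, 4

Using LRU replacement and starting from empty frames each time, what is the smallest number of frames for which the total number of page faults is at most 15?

3

f=1: 20 faults
f=2: 16 faults
f=3: 12 faults
f=4: 9 faults
f=5: 7 faults
f=6: 6 faults
Smallest f with faults ≤ 15 is 3.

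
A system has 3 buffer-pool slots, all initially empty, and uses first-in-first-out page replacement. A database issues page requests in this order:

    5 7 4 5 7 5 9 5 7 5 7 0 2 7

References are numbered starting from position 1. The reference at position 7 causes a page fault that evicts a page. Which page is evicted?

5

pos 1: 5 -> miss, frames [5]
pos 2: 7 -> miss, frames [5, 7]
pos 3: 4 -> miss, frames [5, 7, 4]
pos 4: 5 -> hit
pos 5: 7 -> hit
pos 6: 5 -> hit
pos 7: 9 -> miss, evict 5, frames [7, 4, 9]
At position 7, page 5 is evicted.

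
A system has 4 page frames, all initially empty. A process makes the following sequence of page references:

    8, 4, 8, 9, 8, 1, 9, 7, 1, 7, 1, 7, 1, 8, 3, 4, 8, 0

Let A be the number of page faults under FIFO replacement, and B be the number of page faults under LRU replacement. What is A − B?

Under FIFO: F F . F . F . F . . . . . F F F . F → 9 faults.
Under LRU: F F . F . F . F . . . . . . F F . F → 8 faults.
A − B = 9 − 8 = 1.

1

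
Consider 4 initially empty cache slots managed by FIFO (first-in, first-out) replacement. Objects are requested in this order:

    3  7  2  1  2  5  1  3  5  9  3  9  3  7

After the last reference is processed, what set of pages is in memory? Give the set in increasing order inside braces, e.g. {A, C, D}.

{3, 5, 7, 9}

3: miss, frames (3)
7: miss, frames (3 7)
2: miss, frames (3 7 2)
1: miss, frames (3 7 2 1)
2: hit
5: miss, evict 3, frames (7 2 1 5)
1: hit
3: miss, evict 7, frames (2 1 5 3)
5: hit
9: miss, evict 2, frames (1 5 3 9)
3: hit
9: hit
3: hit
7: miss, evict 1, frames (5 3 9 7)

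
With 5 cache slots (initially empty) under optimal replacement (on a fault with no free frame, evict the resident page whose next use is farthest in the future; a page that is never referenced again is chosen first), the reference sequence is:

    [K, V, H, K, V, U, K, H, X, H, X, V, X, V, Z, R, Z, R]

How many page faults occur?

K: fault, frames [K]
V: fault, frames [K, V]
H: fault, frames [K, V, H]
K: hit
V: hit
U: fault, frames [K, V, H, U]
K: hit
H: hit
X: fault, frames [K, V, H, U, X]
H: hit
X: hit
V: hit
X: hit
V: hit
Z: fault, evict X, frames [K, V, H, U, Z]
R: fault, evict U, frames [K, V, H, Z, R]
Z: hit
R: hit
Page faults: 7.

7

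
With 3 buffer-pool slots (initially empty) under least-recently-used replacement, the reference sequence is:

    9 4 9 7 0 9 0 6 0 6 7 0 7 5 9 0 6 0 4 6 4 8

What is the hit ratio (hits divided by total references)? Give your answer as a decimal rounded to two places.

0.45

9 → miss, frames [9]
4 → miss, frames [9, 4]
9 → hit
7 → miss, frames [4, 9, 7]
0 → miss, evict 4, frames [9, 7, 0]
9 → hit
0 → hit
6 → miss, evict 7, frames [9, 0, 6]
0 → hit
6 → hit
7 → miss, evict 9, frames [0, 6, 7]
0 → hit
7 → hit
5 → miss, evict 6, frames [0, 7, 5]
9 → miss, evict 0, frames [7, 5, 9]
0 → miss, evict 7, frames [5, 9, 0]
6 → miss, evict 5, frames [9, 0, 6]
0 → hit
4 → miss, evict 9, frames [6, 0, 4]
6 → hit
4 → hit
8 → miss, evict 0, frames [6, 4, 8]
Hits: 10 of 22 references → 10/22 = 0.4545.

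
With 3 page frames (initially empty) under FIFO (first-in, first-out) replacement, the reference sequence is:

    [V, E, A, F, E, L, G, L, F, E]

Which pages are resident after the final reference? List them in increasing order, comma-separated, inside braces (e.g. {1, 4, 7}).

{E, G, L}

V → fault, frames [V]
E → fault, frames [V, E]
A → fault, frames [V, E, A]
F → fault, evict V, frames [E, A, F]
E → hit
L → fault, evict E, frames [A, F, L]
G → fault, evict A, frames [F, L, G]
L → hit
F → hit
E → fault, evict F, frames [L, G, E]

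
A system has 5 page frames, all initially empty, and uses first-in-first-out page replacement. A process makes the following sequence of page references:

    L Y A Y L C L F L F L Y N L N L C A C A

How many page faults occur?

L -> miss, frames {L}
Y -> miss, frames {L,Y}
A -> miss, frames {L,Y,A}
Y -> hit
L -> hit
C -> miss, frames {L,Y,A,C}
L -> hit
F -> miss, frames {L,Y,A,C,F}
L -> hit
F -> hit
L -> hit
Y -> hit
N -> miss, evict L, frames {Y,A,C,F,N}
L -> miss, evict Y, frames {A,C,F,N,L}
N -> hit
L -> hit
C -> hit
A -> hit
C -> hit
A -> hit
Page faults: 7.

7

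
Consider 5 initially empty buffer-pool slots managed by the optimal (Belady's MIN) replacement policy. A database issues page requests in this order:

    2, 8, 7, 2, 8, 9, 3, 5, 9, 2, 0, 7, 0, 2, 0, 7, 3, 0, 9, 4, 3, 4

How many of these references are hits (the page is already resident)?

2: miss, frames [2]
8: miss, frames [2, 8]
7: miss, frames [2, 8, 7]
2: hit
8: hit
9: miss, frames [2, 8, 7, 9]
3: miss, frames [2, 8, 7, 9, 3]
5: miss, evict 8, frames [2, 7, 9, 3, 5]
9: hit
2: hit
0: miss, evict 5, frames [2, 7, 9, 3, 0]
7: hit
0: hit
2: hit
0: hit
7: hit
3: hit
0: hit
9: hit
4: miss, evict 0, frames [2, 7, 9, 3, 4]
3: hit
4: hit
Hits: 14.

14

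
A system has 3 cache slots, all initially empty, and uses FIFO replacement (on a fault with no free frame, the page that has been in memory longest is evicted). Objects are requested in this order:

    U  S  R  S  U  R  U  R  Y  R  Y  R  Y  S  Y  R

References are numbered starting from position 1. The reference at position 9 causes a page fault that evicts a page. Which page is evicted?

pos 1: U -> miss, frames (U)
pos 2: S -> miss, frames (U S)
pos 3: R -> miss, frames (U S R)
pos 4: S -> hit
pos 5: U -> hit
pos 6: R -> hit
pos 7: U -> hit
pos 8: R -> hit
pos 9: Y -> miss, evict U, frames (S R Y)
At position 9, page U is evicted.

U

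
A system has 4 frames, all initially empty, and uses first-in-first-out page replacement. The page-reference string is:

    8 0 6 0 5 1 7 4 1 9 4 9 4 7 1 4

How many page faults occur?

8

8 → miss, frames [8]
0 → miss, frames [8, 0]
6 → miss, frames [8, 0, 6]
0 → hit
5 → miss, frames [8, 0, 6, 5]
1 → miss, evict 8, frames [0, 6, 5, 1]
7 → miss, evict 0, frames [6, 5, 1, 7]
4 → miss, evict 6, frames [5, 1, 7, 4]
1 → hit
9 → miss, evict 5, frames [1, 7, 4, 9]
4 → hit
9 → hit
4 → hit
7 → hit
1 → hit
4 → hit
Page faults: 8.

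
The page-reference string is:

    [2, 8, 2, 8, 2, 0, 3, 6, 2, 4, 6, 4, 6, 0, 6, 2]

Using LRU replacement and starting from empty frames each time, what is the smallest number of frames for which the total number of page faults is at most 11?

2

f=1: 16 faults
f=2: 10 faults
f=3: 9 faults
f=4: 7 faults
f=5: 6 faults
f=6: 6 faults
Smallest f with faults ≤ 11 is 2.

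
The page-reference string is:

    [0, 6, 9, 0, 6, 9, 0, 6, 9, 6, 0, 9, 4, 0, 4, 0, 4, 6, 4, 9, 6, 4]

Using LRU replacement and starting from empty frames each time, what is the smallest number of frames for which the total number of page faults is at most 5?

f=1: 22 faults
f=2: 17 faults
f=3: 6 faults
f=4: 4 faults
Smallest f with faults ≤ 5 is 4.

4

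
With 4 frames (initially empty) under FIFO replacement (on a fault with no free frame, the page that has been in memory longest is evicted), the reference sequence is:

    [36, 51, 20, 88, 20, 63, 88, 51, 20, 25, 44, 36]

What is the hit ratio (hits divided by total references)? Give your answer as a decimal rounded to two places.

0.33

36 → miss, frames [36]
51 → miss, frames [36, 51]
20 → miss, frames [36, 51, 20]
88 → miss, frames [36, 51, 20, 88]
20 → hit
63 → miss, evict 36, frames [51, 20, 88, 63]
88 → hit
51 → hit
20 → hit
25 → miss, evict 51, frames [20, 88, 63, 25]
44 → miss, evict 20, frames [88, 63, 25, 44]
36 → miss, evict 88, frames [63, 25, 44, 36]
Hits: 4 of 12 references → 4/12 = 0.3333.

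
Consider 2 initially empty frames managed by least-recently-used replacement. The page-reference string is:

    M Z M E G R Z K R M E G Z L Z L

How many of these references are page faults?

M → fault, frames {M}
Z → fault, frames {M,Z}
M → hit
E → fault, evict Z, frames {M,E}
G → fault, evict M, frames {E,G}
R → fault, evict E, frames {G,R}
Z → fault, evict G, frames {R,Z}
K → fault, evict R, frames {Z,K}
R → fault, evict Z, frames {K,R}
M → fault, evict K, frames {R,M}
E → fault, evict R, frames {M,E}
G → fault, evict M, frames {E,G}
Z → fault, evict E, frames {G,Z}
L → fault, evict G, frames {Z,L}
Z → hit
L → hit
Page faults: 13.

13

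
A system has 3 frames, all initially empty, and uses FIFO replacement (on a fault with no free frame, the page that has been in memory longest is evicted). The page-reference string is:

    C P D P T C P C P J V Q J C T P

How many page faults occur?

12

C -> fault, frames {C}
P -> fault, frames {C,P}
D -> fault, frames {C,P,D}
P -> hit
T -> fault, evict C, frames {P,D,T}
C -> fault, evict P, frames {D,T,C}
P -> fault, evict D, frames {T,C,P}
C -> hit
P -> hit
J -> fault, evict T, frames {C,P,J}
V -> fault, evict C, frames {P,J,V}
Q -> fault, evict P, frames {J,V,Q}
J -> hit
C -> fault, evict J, frames {V,Q,C}
T -> fault, evict V, frames {Q,C,T}
P -> fault, evict Q, frames {C,T,P}
Page faults: 12.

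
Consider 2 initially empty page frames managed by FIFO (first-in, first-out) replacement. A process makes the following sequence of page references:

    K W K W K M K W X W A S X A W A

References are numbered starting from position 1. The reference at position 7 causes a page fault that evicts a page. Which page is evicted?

pos 1: K: miss, frames [K]
pos 2: W: miss, frames [K, W]
pos 3: K: hit
pos 4: W: hit
pos 5: K: hit
pos 6: M: miss, evict K, frames [W, M]
pos 7: K: miss, evict W, frames [M, K]
At position 7, page W is evicted.

W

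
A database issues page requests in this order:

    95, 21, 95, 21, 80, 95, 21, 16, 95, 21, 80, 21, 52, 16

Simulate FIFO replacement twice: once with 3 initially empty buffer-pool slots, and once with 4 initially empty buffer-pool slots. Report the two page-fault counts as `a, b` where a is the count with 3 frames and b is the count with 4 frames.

9, 5

3 frames: F F . . F . . F F F F . F F → 9 faults.
4 frames: F F . . F . . F . . . . F . → 5 faults.
5 < 9: adding a frame reduced faults, as is typical.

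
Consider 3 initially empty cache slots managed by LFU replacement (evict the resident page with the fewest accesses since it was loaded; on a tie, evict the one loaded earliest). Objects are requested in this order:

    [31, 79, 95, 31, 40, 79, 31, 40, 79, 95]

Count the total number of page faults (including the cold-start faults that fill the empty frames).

31 -> miss, frames {31}
79 -> miss, frames {31,79}
95 -> miss, frames {31,79,95}
31 -> hit
40 -> miss, evict 79, frames {31,95,40}
79 -> miss, evict 95, frames {31,40,79}
31 -> hit
40 -> hit
79 -> hit
95 -> miss, evict 40, frames {31,79,95}
Page faults: 6.

6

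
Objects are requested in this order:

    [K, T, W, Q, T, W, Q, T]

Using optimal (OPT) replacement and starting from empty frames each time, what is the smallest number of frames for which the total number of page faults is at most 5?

f=1: 8 faults
f=2: 6 faults
f=3: 4 faults
f=4: 4 faults
Smallest f with faults ≤ 5 is 3.

3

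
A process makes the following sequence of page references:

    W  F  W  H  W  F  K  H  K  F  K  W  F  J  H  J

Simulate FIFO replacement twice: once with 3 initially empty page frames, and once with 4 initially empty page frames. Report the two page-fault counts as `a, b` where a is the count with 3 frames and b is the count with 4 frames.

8, 5

3 frames: F F . F . . F . . . . F F F F . → 8 faults.
4 frames: F F . F . . F . . . . . . F . . → 5 faults.
5 < 8: adding a frame reduced faults, as is typical.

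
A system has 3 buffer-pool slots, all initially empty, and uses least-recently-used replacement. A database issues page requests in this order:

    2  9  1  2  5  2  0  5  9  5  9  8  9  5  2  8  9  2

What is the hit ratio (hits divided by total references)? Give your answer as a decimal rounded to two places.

2 → miss, frames {2}
9 → miss, frames {2,9}
1 → miss, frames {2,9,1}
2 → hit
5 → miss, evict 9, frames {1,2,5}
2 → hit
0 → miss, evict 1, frames {5,2,0}
5 → hit
9 → miss, evict 2, frames {0,5,9}
5 → hit
9 → hit
8 → miss, evict 0, frames {5,9,8}
9 → hit
5 → hit
2 → miss, evict 8, frames {9,5,2}
8 → miss, evict 9, frames {5,2,8}
9 → miss, evict 5, frames {2,8,9}
2 → hit
Hits: 8 of 18 references → 8/18 = 0.4444.

0.44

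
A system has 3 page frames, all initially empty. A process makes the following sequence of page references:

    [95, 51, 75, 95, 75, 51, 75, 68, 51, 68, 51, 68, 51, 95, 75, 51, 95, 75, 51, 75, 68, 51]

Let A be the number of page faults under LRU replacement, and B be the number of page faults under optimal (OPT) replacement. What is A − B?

1

Under LRU: F F F . . . . F . . . . . F F . . . . . F . → 7 faults.
Under OPT: F F F . . . . F . . . . . . F . . . . . F . → 6 faults.
A − B = 7 − 6 = 1.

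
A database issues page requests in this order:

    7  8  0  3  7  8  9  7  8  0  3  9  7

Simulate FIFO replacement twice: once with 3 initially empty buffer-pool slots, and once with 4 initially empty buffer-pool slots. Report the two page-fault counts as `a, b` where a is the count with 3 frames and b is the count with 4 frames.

10, 11

3 frames: F F F F F F F . . F F . F → 10 faults.
4 frames: F F F F . . F F F F F F F → 11 faults.
11 > 10: adding a frame increased faults — Belady's anomaly.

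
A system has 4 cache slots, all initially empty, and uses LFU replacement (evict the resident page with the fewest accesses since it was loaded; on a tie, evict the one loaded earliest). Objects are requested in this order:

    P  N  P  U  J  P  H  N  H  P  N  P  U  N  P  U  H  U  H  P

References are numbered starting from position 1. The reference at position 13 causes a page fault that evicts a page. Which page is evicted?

J

pos 1: P → miss, frames (P)
pos 2: N → miss, frames (P N)
pos 3: P → hit
pos 4: U → miss, frames (P N U)
pos 5: J → miss, frames (P N U J)
pos 6: P → hit
pos 7: H → miss, evict N, frames (P U J H)
pos 8: N → miss, evict U, frames (P J H N)
pos 9: H → hit
pos 10: P → hit
pos 11: N → hit
pos 12: P → hit
pos 13: U → miss, evict J, frames (P H N U)
At position 13, page J is evicted.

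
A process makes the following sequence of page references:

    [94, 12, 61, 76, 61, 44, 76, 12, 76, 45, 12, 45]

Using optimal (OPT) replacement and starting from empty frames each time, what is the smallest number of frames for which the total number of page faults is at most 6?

f=1: 12 faults
f=2: 7 faults
f=3: 6 faults
f=4: 6 faults
f=5: 6 faults
f=6: 6 faults
Smallest f with faults ≤ 6 is 3.

3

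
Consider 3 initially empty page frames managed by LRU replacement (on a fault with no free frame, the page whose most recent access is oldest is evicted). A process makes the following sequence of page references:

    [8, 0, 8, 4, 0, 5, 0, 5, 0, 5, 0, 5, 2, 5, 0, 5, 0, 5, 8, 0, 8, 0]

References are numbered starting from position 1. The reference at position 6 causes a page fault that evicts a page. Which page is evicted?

pos 1: 8: miss, frames [8]
pos 2: 0: miss, frames [8, 0]
pos 3: 8: hit
pos 4: 4: miss, frames [0, 8, 4]
pos 5: 0: hit
pos 6: 5: miss, evict 8, frames [4, 0, 5]
At position 6, page 8 is evicted.

8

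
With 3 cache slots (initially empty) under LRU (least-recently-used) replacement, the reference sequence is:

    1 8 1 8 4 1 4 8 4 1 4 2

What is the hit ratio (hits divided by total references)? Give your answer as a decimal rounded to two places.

1 → fault, frames (1)
8 → fault, frames (1 8)
1 → hit
8 → hit
4 → fault, frames (1 8 4)
1 → hit
4 → hit
8 → hit
4 → hit
1 → hit
4 → hit
2 → fault, evict 8, frames (1 4 2)
Hits: 8 of 12 references → 8/12 = 0.6667.

0.67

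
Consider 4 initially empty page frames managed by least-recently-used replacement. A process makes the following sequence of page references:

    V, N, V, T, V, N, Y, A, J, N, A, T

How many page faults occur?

V -> fault, frames {V}
N -> fault, frames {V,N}
V -> hit
T -> fault, frames {N,V,T}
V -> hit
N -> hit
Y -> fault, frames {T,V,N,Y}
A -> fault, evict T, frames {V,N,Y,A}
J -> fault, evict V, frames {N,Y,A,J}
N -> hit
A -> hit
T -> fault, evict Y, frames {J,N,A,T}
Page faults: 7.

7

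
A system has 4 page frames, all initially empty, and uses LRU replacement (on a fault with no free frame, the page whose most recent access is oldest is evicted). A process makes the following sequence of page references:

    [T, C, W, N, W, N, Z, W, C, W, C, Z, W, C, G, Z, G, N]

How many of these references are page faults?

7

T -> fault, frames {T}
C -> fault, frames {T,C}
W -> fault, frames {T,C,W}
N -> fault, frames {T,C,W,N}
W -> hit
N -> hit
Z -> fault, evict T, frames {C,W,N,Z}
W -> hit
C -> hit
W -> hit
C -> hit
Z -> hit
W -> hit
C -> hit
G -> fault, evict N, frames {Z,W,C,G}
Z -> hit
G -> hit
N -> fault, evict W, frames {C,Z,G,N}
Page faults: 7.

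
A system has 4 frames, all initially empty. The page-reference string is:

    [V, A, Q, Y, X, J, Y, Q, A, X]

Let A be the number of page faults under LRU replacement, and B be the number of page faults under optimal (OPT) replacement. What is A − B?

1

Under LRU: F F F F F F . . F F → 8 faults.
Under OPT: F F F F F F . . . F → 7 faults.
A − B = 8 − 7 = 1.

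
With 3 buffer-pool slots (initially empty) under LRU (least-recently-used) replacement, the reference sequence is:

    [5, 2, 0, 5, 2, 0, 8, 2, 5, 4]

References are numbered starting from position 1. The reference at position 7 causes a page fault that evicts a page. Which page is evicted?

5

pos 1: 5 -> fault, frames [5]
pos 2: 2 -> fault, frames [5, 2]
pos 3: 0 -> fault, frames [5, 2, 0]
pos 4: 5 -> hit
pos 5: 2 -> hit
pos 6: 0 -> hit
pos 7: 8 -> fault, evict 5, frames [2, 0, 8]
At position 7, page 5 is evicted.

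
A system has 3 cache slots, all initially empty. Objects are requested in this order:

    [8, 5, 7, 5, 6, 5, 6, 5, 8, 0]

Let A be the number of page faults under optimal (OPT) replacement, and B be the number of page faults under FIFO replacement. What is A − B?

-1

Under OPT: F F F . F . . . . F → 5 faults.
Under FIFO: F F F . F . . . F F → 6 faults.
A − B = 5 − 6 = -1.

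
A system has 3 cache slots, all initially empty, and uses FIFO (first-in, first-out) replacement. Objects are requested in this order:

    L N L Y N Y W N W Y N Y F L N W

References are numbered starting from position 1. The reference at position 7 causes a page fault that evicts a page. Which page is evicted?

L

pos 1: L: fault, frames [L]
pos 2: N: fault, frames [L, N]
pos 3: L: hit
pos 4: Y: fault, frames [L, N, Y]
pos 5: N: hit
pos 6: Y: hit
pos 7: W: fault, evict L, frames [N, Y, W]
At position 7, page L is evicted.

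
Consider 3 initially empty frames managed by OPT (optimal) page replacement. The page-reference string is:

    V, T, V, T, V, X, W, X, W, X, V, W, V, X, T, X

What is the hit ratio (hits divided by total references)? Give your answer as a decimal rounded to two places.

0.69

V: fault, frames (V)
T: fault, frames (V T)
V: hit
T: hit
V: hit
X: fault, frames (V T X)
W: fault, evict T, frames (V X W)
X: hit
W: hit
X: hit
V: hit
W: hit
V: hit
X: hit
T: fault, evict W, frames (V X T)
X: hit
Hits: 11 of 16 references → 11/16 = 0.6875.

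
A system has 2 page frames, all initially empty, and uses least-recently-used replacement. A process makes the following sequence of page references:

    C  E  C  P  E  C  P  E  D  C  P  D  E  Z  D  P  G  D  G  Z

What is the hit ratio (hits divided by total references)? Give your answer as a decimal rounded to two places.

0.10

C: miss, frames {C}
E: miss, frames {C,E}
C: hit
P: miss, evict E, frames {C,P}
E: miss, evict C, frames {P,E}
C: miss, evict P, frames {E,C}
P: miss, evict E, frames {C,P}
E: miss, evict C, frames {P,E}
D: miss, evict P, frames {E,D}
C: miss, evict E, frames {D,C}
P: miss, evict D, frames {C,P}
D: miss, evict C, frames {P,D}
E: miss, evict P, frames {D,E}
Z: miss, evict D, frames {E,Z}
D: miss, evict E, frames {Z,D}
P: miss, evict Z, frames {D,P}
G: miss, evict D, frames {P,G}
D: miss, evict P, frames {G,D}
G: hit
Z: miss, evict D, frames {G,Z}
Hits: 2 of 20 references → 2/20 = 0.1000.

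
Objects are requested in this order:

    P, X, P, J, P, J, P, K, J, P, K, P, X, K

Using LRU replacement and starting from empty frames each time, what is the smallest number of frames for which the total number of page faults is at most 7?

f=1: 14 faults
f=2: 9 faults
f=3: 5 faults
f=4: 4 faults
Smallest f with faults ≤ 7 is 3.

3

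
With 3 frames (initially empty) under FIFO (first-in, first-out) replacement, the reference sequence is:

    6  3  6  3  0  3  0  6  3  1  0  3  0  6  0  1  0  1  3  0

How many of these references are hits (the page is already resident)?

13

6 → fault, frames [6]
3 → fault, frames [6, 3]
6 → hit
3 → hit
0 → fault, frames [6, 3, 0]
3 → hit
0 → hit
6 → hit
3 → hit
1 → fault, evict 6, frames [3, 0, 1]
0 → hit
3 → hit
0 → hit
6 → fault, evict 3, frames [0, 1, 6]
0 → hit
1 → hit
0 → hit
1 → hit
3 → fault, evict 0, frames [1, 6, 3]
0 → fault, evict 1, frames [6, 3, 0]
Hits: 13.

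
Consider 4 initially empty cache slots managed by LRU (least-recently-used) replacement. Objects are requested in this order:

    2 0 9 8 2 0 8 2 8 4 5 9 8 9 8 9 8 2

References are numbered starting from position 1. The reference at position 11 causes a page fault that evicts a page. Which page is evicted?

pos 1: 2: miss, frames [2]
pos 2: 0: miss, frames [2, 0]
pos 3: 9: miss, frames [2, 0, 9]
pos 4: 8: miss, frames [2, 0, 9, 8]
pos 5: 2: hit
pos 6: 0: hit
pos 7: 8: hit
pos 8: 2: hit
pos 9: 8: hit
pos 10: 4: miss, evict 9, frames [0, 2, 8, 4]
pos 11: 5: miss, evict 0, frames [2, 8, 4, 5]
At position 11, page 0 is evicted.

0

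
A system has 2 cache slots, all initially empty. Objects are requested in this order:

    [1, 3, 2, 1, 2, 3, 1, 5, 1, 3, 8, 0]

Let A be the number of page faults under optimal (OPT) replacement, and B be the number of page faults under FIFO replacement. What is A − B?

-2

Under OPT: F F F . . F . F . F F F → 8 faults.
Under FIFO: F F F F . F . F F F F F → 10 faults.
A − B = 8 − 10 = -2.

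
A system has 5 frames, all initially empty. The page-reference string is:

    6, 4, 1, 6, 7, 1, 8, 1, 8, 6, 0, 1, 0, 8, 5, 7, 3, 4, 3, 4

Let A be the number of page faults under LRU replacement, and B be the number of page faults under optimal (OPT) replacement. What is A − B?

Under LRU: F F F . F . F . . . F . . . F F F F . . → 10 faults.
Under OPT: F F F . F . F . . . F . . . F . F . . . → 8 faults.
A − B = 10 − 8 = 2.

2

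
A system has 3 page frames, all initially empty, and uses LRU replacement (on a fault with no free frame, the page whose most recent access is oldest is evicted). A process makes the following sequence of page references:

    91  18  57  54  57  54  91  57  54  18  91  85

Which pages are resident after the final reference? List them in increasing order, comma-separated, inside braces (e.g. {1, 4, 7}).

91 -> miss, frames (91)
18 -> miss, frames (91 18)
57 -> miss, frames (91 18 57)
54 -> miss, evict 91, frames (18 57 54)
57 -> hit
54 -> hit
91 -> miss, evict 18, frames (57 54 91)
57 -> hit
54 -> hit
18 -> miss, evict 91, frames (57 54 18)
91 -> miss, evict 57, frames (54 18 91)
85 -> miss, evict 54, frames (18 91 85)

{18, 85, 91}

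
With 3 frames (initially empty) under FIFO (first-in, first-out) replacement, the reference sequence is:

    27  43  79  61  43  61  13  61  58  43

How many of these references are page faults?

27 → fault, frames {27}
43 → fault, frames {27,43}
79 → fault, frames {27,43,79}
61 → fault, evict 27, frames {43,79,61}
43 → hit
61 → hit
13 → fault, evict 43, frames {79,61,13}
61 → hit
58 → fault, evict 79, frames {61,13,58}
43 → fault, evict 61, frames {13,58,43}
Page faults: 7.

7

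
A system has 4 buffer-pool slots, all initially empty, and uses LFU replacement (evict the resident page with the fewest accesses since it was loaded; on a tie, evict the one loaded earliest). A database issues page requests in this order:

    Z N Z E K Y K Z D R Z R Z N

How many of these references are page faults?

8

Z -> fault, frames {Z}
N -> fault, frames {Z,N}
Z -> hit
E -> fault, frames {Z,N,E}
K -> fault, frames {Z,N,E,K}
Y -> fault, evict N, frames {Z,E,K,Y}
K -> hit
Z -> hit
D -> fault, evict E, frames {Z,K,Y,D}
R -> fault, evict Y, frames {Z,K,D,R}
Z -> hit
R -> hit
Z -> hit
N -> fault, evict D, frames {Z,K,R,N}
Page faults: 8.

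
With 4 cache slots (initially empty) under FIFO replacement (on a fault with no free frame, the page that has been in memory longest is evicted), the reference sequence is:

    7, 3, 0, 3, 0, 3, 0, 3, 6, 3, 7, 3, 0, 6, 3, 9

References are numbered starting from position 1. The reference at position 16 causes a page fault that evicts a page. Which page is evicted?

pos 1: 7 → fault, frames {7}
pos 2: 3 → fault, frames {7,3}
pos 3: 0 → fault, frames {7,3,0}
pos 4: 3 → hit
pos 5: 0 → hit
pos 6: 3 → hit
pos 7: 0 → hit
pos 8: 3 → hit
pos 9: 6 → fault, frames {7,3,0,6}
pos 10: 3 → hit
pos 11: 7 → hit
pos 12: 3 → hit
pos 13: 0 → hit
pos 14: 6 → hit
pos 15: 3 → hit
pos 16: 9 → fault, evict 7, frames {3,0,6,9}
At position 16, page 7 is evicted.

7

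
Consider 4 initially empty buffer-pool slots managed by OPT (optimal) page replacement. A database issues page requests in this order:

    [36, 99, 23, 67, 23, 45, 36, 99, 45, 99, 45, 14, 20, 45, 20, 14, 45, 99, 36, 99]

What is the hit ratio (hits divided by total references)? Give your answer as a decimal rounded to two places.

0.60

36 → miss, frames (36)
99 → miss, frames (36 99)
23 → miss, frames (36 99 23)
67 → miss, frames (36 99 23 67)
23 → hit
45 → miss, evict 67, frames (36 99 23 45)
36 → hit
99 → hit
45 → hit
99 → hit
45 → hit
14 → miss, evict 23, frames (36 99 45 14)
20 → miss, evict 36, frames (99 45 14 20)
45 → hit
20 → hit
14 → hit
45 → hit
99 → hit
36 → miss, evict 20, frames (99 45 14 36)
99 → hit
Hits: 12 of 20 references → 12/20 = 0.6000.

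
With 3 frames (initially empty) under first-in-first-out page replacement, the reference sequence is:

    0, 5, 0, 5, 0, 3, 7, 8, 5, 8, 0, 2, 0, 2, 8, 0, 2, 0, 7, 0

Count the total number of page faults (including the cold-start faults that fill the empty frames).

0 → miss, frames [0]
5 → miss, frames [0, 5]
0 → hit
5 → hit
0 → hit
3 → miss, frames [0, 5, 3]
7 → miss, evict 0, frames [5, 3, 7]
8 → miss, evict 5, frames [3, 7, 8]
5 → miss, evict 3, frames [7, 8, 5]
8 → hit
0 → miss, evict 7, frames [8, 5, 0]
2 → miss, evict 8, frames [5, 0, 2]
0 → hit
2 → hit
8 → miss, evict 5, frames [0, 2, 8]
0 → hit
2 → hit
0 → hit
7 → miss, evict 0, frames [2, 8, 7]
0 → miss, evict 2, frames [8, 7, 0]
Page faults: 11.

11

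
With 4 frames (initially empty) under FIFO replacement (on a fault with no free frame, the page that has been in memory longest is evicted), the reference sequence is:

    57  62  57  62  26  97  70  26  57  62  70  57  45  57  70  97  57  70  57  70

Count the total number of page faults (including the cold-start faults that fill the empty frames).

57 → miss, frames [57]
62 → miss, frames [57, 62]
57 → hit
62 → hit
26 → miss, frames [57, 62, 26]
97 → miss, frames [57, 62, 26, 97]
70 → miss, evict 57, frames [62, 26, 97, 70]
26 → hit
57 → miss, evict 62, frames [26, 97, 70, 57]
62 → miss, evict 26, frames [97, 70, 57, 62]
70 → hit
57 → hit
45 → miss, evict 97, frames [70, 57, 62, 45]
57 → hit
70 → hit
97 → miss, evict 70, frames [57, 62, 45, 97]
57 → hit
70 → miss, evict 57, frames [62, 45, 97, 70]
57 → miss, evict 62, frames [45, 97, 70, 57]
70 → hit
Page faults: 11.

11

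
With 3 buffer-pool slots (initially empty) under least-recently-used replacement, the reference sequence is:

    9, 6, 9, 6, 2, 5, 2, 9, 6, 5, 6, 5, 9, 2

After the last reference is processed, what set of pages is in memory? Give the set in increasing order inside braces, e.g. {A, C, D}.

9: miss, frames [9]
6: miss, frames [9, 6]
9: hit
6: hit
2: miss, frames [9, 6, 2]
5: miss, evict 9, frames [6, 2, 5]
2: hit
9: miss, evict 6, frames [5, 2, 9]
6: miss, evict 5, frames [2, 9, 6]
5: miss, evict 2, frames [9, 6, 5]
6: hit
5: hit
9: hit
2: miss, evict 6, frames [5, 9, 2]

{2, 5, 9}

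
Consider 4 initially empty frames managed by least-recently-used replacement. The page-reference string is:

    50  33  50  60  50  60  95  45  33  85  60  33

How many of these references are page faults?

50: miss, frames {50}
33: miss, frames {50,33}
50: hit
60: miss, frames {33,50,60}
50: hit
60: hit
95: miss, frames {33,50,60,95}
45: miss, evict 33, frames {50,60,95,45}
33: miss, evict 50, frames {60,95,45,33}
85: miss, evict 60, frames {95,45,33,85}
60: miss, evict 95, frames {45,33,85,60}
33: hit
Page faults: 8.

8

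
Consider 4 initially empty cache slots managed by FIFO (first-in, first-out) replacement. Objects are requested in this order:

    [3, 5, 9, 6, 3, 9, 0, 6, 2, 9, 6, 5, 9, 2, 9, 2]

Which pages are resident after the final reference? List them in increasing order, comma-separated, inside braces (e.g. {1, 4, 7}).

3: fault, frames (3)
5: fault, frames (3 5)
9: fault, frames (3 5 9)
6: fault, frames (3 5 9 6)
3: hit
9: hit
0: fault, evict 3, frames (5 9 6 0)
6: hit
2: fault, evict 5, frames (9 6 0 2)
9: hit
6: hit
5: fault, evict 9, frames (6 0 2 5)
9: fault, evict 6, frames (0 2 5 9)
2: hit
9: hit
2: hit

{0, 2, 5, 9}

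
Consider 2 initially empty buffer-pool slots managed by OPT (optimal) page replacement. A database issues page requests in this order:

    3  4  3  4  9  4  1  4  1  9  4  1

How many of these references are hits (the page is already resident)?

3 → fault, frames {3}
4 → fault, frames {3,4}
3 → hit
4 → hit
9 → fault, evict 3, frames {4,9}
4 → hit
1 → fault, evict 9, frames {4,1}
4 → hit
1 → hit
9 → fault, evict 1, frames {4,9}
4 → hit
1 → fault, evict 9, frames {4,1}
Hits: 6.

6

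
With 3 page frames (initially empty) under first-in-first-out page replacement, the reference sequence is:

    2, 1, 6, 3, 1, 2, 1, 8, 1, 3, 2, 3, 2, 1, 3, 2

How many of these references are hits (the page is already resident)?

2 -> fault, frames {2}
1 -> fault, frames {2,1}
6 -> fault, frames {2,1,6}
3 -> fault, evict 2, frames {1,6,3}
1 -> hit
2 -> fault, evict 1, frames {6,3,2}
1 -> fault, evict 6, frames {3,2,1}
8 -> fault, evict 3, frames {2,1,8}
1 -> hit
3 -> fault, evict 2, frames {1,8,3}
2 -> fault, evict 1, frames {8,3,2}
3 -> hit
2 -> hit
1 -> fault, evict 8, frames {3,2,1}
3 -> hit
2 -> hit
Hits: 6.

6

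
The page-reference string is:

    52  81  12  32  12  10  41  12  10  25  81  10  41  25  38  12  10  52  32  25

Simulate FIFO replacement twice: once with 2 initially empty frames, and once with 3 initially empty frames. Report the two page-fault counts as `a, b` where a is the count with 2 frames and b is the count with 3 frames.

19, 18

2 frames: F F F F . F F F F F F F F F F F F F F F → 19 faults.
3 frames: F F F F . F F F . F F F F F F F F F F F → 18 faults.
18 < 19: adding a frame reduced faults, as is typical.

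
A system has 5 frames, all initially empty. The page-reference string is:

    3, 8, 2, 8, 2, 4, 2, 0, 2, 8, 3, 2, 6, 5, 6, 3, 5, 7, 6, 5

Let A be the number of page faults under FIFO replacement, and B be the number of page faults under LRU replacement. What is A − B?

Under FIFO: F F F . . F . F . . . . F F . F . F . . → 9 faults.
Under LRU: F F F . . F . F . . . . F F . . . F . . → 8 faults.
A − B = 9 − 8 = 1.

1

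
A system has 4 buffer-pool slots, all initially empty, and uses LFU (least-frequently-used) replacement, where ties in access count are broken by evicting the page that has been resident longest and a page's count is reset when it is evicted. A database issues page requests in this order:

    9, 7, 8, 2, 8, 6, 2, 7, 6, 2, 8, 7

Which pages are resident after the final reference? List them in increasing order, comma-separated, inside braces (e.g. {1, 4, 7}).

{2, 6, 7, 8}

9: miss, frames [9]
7: miss, frames [9, 7]
8: miss, frames [9, 7, 8]
2: miss, frames [9, 7, 8, 2]
8: hit
6: miss, evict 9, frames [7, 8, 2, 6]
2: hit
7: hit
6: hit
2: hit
8: hit
7: hit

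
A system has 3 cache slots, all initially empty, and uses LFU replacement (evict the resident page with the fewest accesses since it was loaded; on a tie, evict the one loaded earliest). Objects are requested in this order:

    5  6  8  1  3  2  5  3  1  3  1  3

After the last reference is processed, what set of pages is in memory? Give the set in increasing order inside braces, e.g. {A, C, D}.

{1, 3, 5}

5: fault, frames {5}
6: fault, frames {5,6}
8: fault, frames {5,6,8}
1: fault, evict 5, frames {6,8,1}
3: fault, evict 6, frames {8,1,3}
2: fault, evict 8, frames {1,3,2}
5: fault, evict 1, frames {3,2,5}
3: hit
1: fault, evict 2, frames {3,5,1}
3: hit
1: hit
3: hit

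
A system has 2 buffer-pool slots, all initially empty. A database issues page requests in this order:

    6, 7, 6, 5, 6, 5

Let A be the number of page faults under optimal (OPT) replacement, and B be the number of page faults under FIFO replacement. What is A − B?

Under OPT: F F . F . . → 3 faults.
Under FIFO: F F . F F . → 4 faults.
A − B = 3 − 4 = -1.

-1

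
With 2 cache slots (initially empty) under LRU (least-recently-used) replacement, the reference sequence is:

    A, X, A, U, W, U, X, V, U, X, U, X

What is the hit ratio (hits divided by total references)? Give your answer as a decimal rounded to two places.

A → fault, frames (A)
X → fault, frames (A X)
A → hit
U → fault, evict X, frames (A U)
W → fault, evict A, frames (U W)
U → hit
X → fault, evict W, frames (U X)
V → fault, evict U, frames (X V)
U → fault, evict X, frames (V U)
X → fault, evict V, frames (U X)
U → hit
X → hit
Hits: 4 of 12 references → 4/12 = 0.3333.

0.33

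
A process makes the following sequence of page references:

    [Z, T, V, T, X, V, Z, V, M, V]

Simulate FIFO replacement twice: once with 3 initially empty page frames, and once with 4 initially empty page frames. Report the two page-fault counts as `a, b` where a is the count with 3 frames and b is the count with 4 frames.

7, 5

3 frames: F F F . F . F . F F → 7 faults.
4 frames: F F F . F . . . F . → 5 faults.
5 < 7: adding a frame reduced faults, as is typical.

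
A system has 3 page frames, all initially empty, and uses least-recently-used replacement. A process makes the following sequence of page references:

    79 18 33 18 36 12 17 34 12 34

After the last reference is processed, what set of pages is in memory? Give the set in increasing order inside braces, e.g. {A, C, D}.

{12, 17, 34}

79 → miss, frames [79]
18 → miss, frames [79, 18]
33 → miss, frames [79, 18, 33]
18 → hit
36 → miss, evict 79, frames [33, 18, 36]
12 → miss, evict 33, frames [18, 36, 12]
17 → miss, evict 18, frames [36, 12, 17]
34 → miss, evict 36, frames [12, 17, 34]
12 → hit
34 → hit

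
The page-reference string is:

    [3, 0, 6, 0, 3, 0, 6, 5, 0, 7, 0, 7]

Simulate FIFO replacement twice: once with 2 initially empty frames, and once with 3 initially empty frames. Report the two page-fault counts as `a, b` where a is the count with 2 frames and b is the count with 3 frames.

2 frames: F F F . F F F F F F . . → 9 faults.
3 frames: F F F . . . . F . F F . → 6 faults.
6 < 9: adding a frame reduced faults, as is typical.

9, 6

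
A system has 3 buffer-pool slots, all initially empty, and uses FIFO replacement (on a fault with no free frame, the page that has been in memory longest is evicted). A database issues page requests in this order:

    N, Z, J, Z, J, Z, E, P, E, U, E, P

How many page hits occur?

6

N → miss, frames {N}
Z → miss, frames {N,Z}
J → miss, frames {N,Z,J}
Z → hit
J → hit
Z → hit
E → miss, evict N, frames {Z,J,E}
P → miss, evict Z, frames {J,E,P}
E → hit
U → miss, evict J, frames {E,P,U}
E → hit
P → hit
Hits: 6.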